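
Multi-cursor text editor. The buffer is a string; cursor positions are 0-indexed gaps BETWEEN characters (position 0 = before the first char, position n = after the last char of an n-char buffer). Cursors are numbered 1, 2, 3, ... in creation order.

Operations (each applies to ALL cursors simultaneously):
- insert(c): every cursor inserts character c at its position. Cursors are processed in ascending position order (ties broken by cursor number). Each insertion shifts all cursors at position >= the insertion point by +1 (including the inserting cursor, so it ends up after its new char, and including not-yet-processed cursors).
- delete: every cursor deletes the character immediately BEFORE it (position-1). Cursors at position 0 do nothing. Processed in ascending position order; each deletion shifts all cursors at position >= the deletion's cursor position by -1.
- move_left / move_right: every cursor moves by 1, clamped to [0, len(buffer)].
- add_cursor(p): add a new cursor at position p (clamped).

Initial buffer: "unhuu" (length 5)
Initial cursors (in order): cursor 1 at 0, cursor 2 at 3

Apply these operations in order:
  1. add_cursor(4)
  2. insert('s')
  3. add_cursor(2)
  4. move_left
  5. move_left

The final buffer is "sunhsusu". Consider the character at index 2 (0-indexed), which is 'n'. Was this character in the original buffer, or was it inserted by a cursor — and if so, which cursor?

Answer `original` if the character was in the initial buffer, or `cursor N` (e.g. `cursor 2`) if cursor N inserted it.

After op 1 (add_cursor(4)): buffer="unhuu" (len 5), cursors c1@0 c2@3 c3@4, authorship .....
After op 2 (insert('s')): buffer="sunhsusu" (len 8), cursors c1@1 c2@5 c3@7, authorship 1...2.3.
After op 3 (add_cursor(2)): buffer="sunhsusu" (len 8), cursors c1@1 c4@2 c2@5 c3@7, authorship 1...2.3.
After op 4 (move_left): buffer="sunhsusu" (len 8), cursors c1@0 c4@1 c2@4 c3@6, authorship 1...2.3.
After op 5 (move_left): buffer="sunhsusu" (len 8), cursors c1@0 c4@0 c2@3 c3@5, authorship 1...2.3.
Authorship (.=original, N=cursor N): 1 . . . 2 . 3 .
Index 2: author = original

Answer: original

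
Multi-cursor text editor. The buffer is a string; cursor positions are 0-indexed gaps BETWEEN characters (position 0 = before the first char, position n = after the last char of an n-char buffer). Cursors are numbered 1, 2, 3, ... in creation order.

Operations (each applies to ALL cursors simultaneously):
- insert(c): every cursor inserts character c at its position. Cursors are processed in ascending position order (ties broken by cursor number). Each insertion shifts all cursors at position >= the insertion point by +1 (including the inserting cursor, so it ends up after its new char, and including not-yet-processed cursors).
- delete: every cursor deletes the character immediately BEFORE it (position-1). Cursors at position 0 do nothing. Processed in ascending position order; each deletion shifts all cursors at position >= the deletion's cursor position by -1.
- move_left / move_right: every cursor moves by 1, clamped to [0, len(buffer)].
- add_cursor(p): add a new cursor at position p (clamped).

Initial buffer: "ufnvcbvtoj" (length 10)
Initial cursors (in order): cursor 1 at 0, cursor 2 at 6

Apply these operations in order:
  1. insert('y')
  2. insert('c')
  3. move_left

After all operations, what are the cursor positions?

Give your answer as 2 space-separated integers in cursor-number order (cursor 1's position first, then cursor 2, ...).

After op 1 (insert('y')): buffer="yufnvcbyvtoj" (len 12), cursors c1@1 c2@8, authorship 1......2....
After op 2 (insert('c')): buffer="ycufnvcbycvtoj" (len 14), cursors c1@2 c2@10, authorship 11......22....
After op 3 (move_left): buffer="ycufnvcbycvtoj" (len 14), cursors c1@1 c2@9, authorship 11......22....

Answer: 1 9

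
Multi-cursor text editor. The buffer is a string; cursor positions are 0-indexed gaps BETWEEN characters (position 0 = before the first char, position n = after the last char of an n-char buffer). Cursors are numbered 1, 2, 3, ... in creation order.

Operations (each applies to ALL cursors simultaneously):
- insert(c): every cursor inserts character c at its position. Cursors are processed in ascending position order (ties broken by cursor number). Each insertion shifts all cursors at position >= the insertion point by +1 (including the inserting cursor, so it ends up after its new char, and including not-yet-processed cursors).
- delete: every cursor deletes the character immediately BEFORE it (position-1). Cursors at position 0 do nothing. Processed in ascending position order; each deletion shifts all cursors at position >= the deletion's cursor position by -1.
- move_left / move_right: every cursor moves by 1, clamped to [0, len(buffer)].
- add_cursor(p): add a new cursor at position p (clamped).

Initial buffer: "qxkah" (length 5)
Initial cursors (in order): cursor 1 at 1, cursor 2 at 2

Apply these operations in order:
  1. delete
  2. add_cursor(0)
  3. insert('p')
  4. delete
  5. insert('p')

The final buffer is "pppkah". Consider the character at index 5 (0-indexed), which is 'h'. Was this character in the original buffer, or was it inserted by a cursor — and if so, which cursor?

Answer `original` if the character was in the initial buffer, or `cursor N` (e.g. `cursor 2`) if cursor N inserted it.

Answer: original

Derivation:
After op 1 (delete): buffer="kah" (len 3), cursors c1@0 c2@0, authorship ...
After op 2 (add_cursor(0)): buffer="kah" (len 3), cursors c1@0 c2@0 c3@0, authorship ...
After op 3 (insert('p')): buffer="pppkah" (len 6), cursors c1@3 c2@3 c3@3, authorship 123...
After op 4 (delete): buffer="kah" (len 3), cursors c1@0 c2@0 c3@0, authorship ...
After op 5 (insert('p')): buffer="pppkah" (len 6), cursors c1@3 c2@3 c3@3, authorship 123...
Authorship (.=original, N=cursor N): 1 2 3 . . .
Index 5: author = original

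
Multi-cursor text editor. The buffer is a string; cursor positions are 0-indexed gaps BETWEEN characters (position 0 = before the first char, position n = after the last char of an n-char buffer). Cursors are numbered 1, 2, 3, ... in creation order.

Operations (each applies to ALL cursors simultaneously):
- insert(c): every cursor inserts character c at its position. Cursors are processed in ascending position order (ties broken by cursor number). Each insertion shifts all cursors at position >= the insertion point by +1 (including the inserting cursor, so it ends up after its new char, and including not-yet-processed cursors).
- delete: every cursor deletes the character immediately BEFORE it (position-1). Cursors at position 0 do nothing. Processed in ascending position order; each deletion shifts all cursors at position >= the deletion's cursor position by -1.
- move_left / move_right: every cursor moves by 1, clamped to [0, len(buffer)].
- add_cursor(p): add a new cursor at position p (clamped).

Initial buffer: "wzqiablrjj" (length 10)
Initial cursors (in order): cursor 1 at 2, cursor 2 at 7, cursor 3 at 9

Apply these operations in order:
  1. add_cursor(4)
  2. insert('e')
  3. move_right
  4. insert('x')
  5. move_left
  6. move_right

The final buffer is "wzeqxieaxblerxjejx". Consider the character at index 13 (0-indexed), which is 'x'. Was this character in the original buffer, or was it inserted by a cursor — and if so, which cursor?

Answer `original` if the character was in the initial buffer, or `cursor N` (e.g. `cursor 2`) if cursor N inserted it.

Answer: cursor 2

Derivation:
After op 1 (add_cursor(4)): buffer="wzqiablrjj" (len 10), cursors c1@2 c4@4 c2@7 c3@9, authorship ..........
After op 2 (insert('e')): buffer="wzeqieablerjej" (len 14), cursors c1@3 c4@6 c2@10 c3@13, authorship ..1..4...2..3.
After op 3 (move_right): buffer="wzeqieablerjej" (len 14), cursors c1@4 c4@7 c2@11 c3@14, authorship ..1..4...2..3.
After op 4 (insert('x')): buffer="wzeqxieaxblerxjejx" (len 18), cursors c1@5 c4@9 c2@14 c3@18, authorship ..1.1.4.4..2.2.3.3
After op 5 (move_left): buffer="wzeqxieaxblerxjejx" (len 18), cursors c1@4 c4@8 c2@13 c3@17, authorship ..1.1.4.4..2.2.3.3
After op 6 (move_right): buffer="wzeqxieaxblerxjejx" (len 18), cursors c1@5 c4@9 c2@14 c3@18, authorship ..1.1.4.4..2.2.3.3
Authorship (.=original, N=cursor N): . . 1 . 1 . 4 . 4 . . 2 . 2 . 3 . 3
Index 13: author = 2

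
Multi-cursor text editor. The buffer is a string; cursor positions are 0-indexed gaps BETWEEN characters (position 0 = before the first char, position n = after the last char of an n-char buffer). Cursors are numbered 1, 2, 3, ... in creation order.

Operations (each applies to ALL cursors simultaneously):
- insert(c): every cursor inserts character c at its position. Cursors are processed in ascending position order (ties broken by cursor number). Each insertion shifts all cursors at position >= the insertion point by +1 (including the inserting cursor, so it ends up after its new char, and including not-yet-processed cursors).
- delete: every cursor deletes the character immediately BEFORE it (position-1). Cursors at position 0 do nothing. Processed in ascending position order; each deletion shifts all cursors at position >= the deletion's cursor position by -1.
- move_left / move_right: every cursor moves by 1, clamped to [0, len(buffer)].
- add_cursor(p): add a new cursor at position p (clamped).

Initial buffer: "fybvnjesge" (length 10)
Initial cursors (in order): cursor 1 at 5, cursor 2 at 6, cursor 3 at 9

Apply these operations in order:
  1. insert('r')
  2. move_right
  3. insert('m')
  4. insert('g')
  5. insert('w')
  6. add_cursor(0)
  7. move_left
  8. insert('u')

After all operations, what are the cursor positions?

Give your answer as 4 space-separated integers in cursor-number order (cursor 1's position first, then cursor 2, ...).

After op 1 (insert('r')): buffer="fybvnrjresgre" (len 13), cursors c1@6 c2@8 c3@12, authorship .....1.2...3.
After op 2 (move_right): buffer="fybvnrjresgre" (len 13), cursors c1@7 c2@9 c3@13, authorship .....1.2...3.
After op 3 (insert('m')): buffer="fybvnrjmremsgrem" (len 16), cursors c1@8 c2@11 c3@16, authorship .....1.12.2..3.3
After op 4 (insert('g')): buffer="fybvnrjmgremgsgremg" (len 19), cursors c1@9 c2@13 c3@19, authorship .....1.112.22..3.33
After op 5 (insert('w')): buffer="fybvnrjmgwremgwsgremgw" (len 22), cursors c1@10 c2@15 c3@22, authorship .....1.1112.222..3.333
After op 6 (add_cursor(0)): buffer="fybvnrjmgwremgwsgremgw" (len 22), cursors c4@0 c1@10 c2@15 c3@22, authorship .....1.1112.222..3.333
After op 7 (move_left): buffer="fybvnrjmgwremgwsgremgw" (len 22), cursors c4@0 c1@9 c2@14 c3@21, authorship .....1.1112.222..3.333
After op 8 (insert('u')): buffer="ufybvnrjmguwremguwsgremguw" (len 26), cursors c4@1 c1@11 c2@17 c3@25, authorship 4.....1.11112.2222..3.3333

Answer: 11 17 25 1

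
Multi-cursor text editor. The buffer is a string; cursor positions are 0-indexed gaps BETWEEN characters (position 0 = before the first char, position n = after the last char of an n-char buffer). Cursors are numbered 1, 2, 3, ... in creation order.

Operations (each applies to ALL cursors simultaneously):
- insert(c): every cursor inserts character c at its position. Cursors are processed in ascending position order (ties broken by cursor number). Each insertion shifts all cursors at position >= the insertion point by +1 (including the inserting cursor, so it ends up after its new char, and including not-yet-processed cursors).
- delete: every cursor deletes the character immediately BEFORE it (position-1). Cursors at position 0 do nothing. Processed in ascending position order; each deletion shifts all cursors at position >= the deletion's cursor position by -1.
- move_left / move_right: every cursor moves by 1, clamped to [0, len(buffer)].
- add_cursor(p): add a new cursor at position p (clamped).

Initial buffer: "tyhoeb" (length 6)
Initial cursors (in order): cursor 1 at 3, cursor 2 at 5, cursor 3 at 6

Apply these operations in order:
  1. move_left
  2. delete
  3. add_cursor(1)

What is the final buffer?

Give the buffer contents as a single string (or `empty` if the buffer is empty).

After op 1 (move_left): buffer="tyhoeb" (len 6), cursors c1@2 c2@4 c3@5, authorship ......
After op 2 (delete): buffer="thb" (len 3), cursors c1@1 c2@2 c3@2, authorship ...
After op 3 (add_cursor(1)): buffer="thb" (len 3), cursors c1@1 c4@1 c2@2 c3@2, authorship ...

Answer: thb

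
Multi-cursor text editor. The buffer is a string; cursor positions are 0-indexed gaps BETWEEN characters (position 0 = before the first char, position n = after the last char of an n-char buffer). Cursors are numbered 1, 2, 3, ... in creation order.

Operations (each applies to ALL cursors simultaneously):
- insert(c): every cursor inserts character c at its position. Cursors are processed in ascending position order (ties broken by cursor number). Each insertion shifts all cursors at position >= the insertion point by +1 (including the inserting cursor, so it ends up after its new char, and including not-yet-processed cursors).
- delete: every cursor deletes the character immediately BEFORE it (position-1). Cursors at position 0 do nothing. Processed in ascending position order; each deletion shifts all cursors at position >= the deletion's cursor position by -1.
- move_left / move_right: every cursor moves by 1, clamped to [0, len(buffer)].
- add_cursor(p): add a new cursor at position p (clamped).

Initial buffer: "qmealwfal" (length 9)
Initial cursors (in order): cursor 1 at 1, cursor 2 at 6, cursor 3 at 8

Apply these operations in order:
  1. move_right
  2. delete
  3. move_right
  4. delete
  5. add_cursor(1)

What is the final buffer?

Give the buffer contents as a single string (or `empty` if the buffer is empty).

After op 1 (move_right): buffer="qmealwfal" (len 9), cursors c1@2 c2@7 c3@9, authorship .........
After op 2 (delete): buffer="qealwa" (len 6), cursors c1@1 c2@5 c3@6, authorship ......
After op 3 (move_right): buffer="qealwa" (len 6), cursors c1@2 c2@6 c3@6, authorship ......
After op 4 (delete): buffer="qal" (len 3), cursors c1@1 c2@3 c3@3, authorship ...
After op 5 (add_cursor(1)): buffer="qal" (len 3), cursors c1@1 c4@1 c2@3 c3@3, authorship ...

Answer: qal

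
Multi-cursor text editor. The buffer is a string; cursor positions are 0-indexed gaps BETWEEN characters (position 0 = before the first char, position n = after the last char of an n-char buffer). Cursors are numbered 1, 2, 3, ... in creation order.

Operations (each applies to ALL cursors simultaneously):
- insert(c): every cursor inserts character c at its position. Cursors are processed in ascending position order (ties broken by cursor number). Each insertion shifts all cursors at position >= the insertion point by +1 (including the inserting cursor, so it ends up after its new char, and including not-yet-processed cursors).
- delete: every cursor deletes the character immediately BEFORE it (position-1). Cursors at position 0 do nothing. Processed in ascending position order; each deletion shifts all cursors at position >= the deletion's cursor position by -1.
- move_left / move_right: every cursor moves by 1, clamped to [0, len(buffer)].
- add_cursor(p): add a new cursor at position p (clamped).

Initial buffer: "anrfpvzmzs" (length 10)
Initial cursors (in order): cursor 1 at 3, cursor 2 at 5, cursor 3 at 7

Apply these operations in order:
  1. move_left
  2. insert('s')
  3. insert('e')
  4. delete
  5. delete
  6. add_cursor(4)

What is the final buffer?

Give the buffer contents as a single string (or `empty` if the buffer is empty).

After op 1 (move_left): buffer="anrfpvzmzs" (len 10), cursors c1@2 c2@4 c3@6, authorship ..........
After op 2 (insert('s')): buffer="ansrfspvszmzs" (len 13), cursors c1@3 c2@6 c3@9, authorship ..1..2..3....
After op 3 (insert('e')): buffer="anserfsepvsezmzs" (len 16), cursors c1@4 c2@8 c3@12, authorship ..11..22..33....
After op 4 (delete): buffer="ansrfspvszmzs" (len 13), cursors c1@3 c2@6 c3@9, authorship ..1..2..3....
After op 5 (delete): buffer="anrfpvzmzs" (len 10), cursors c1@2 c2@4 c3@6, authorship ..........
After op 6 (add_cursor(4)): buffer="anrfpvzmzs" (len 10), cursors c1@2 c2@4 c4@4 c3@6, authorship ..........

Answer: anrfpvzmzs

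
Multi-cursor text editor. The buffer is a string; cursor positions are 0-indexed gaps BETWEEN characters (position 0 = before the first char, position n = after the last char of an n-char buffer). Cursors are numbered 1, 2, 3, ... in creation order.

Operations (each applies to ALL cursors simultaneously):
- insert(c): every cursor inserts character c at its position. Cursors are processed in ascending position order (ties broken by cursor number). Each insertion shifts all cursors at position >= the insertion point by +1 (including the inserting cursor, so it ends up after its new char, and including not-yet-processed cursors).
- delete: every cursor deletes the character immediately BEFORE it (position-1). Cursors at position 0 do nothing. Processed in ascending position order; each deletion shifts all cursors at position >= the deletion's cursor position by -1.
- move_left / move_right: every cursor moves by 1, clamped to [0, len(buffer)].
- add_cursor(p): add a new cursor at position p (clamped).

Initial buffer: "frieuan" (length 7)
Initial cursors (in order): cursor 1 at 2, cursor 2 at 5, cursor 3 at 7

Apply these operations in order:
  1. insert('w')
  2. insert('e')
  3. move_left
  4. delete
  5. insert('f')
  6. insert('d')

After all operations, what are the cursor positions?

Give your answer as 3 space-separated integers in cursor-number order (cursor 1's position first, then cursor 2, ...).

After op 1 (insert('w')): buffer="frwieuwanw" (len 10), cursors c1@3 c2@7 c3@10, authorship ..1...2..3
After op 2 (insert('e')): buffer="frweieuweanwe" (len 13), cursors c1@4 c2@9 c3@13, authorship ..11...22..33
After op 3 (move_left): buffer="frweieuweanwe" (len 13), cursors c1@3 c2@8 c3@12, authorship ..11...22..33
After op 4 (delete): buffer="freieueane" (len 10), cursors c1@2 c2@6 c3@9, authorship ..1...2..3
After op 5 (insert('f')): buffer="frfeieufeanfe" (len 13), cursors c1@3 c2@8 c3@12, authorship ..11...22..33
After op 6 (insert('d')): buffer="frfdeieufdeanfde" (len 16), cursors c1@4 c2@10 c3@15, authorship ..111...222..333

Answer: 4 10 15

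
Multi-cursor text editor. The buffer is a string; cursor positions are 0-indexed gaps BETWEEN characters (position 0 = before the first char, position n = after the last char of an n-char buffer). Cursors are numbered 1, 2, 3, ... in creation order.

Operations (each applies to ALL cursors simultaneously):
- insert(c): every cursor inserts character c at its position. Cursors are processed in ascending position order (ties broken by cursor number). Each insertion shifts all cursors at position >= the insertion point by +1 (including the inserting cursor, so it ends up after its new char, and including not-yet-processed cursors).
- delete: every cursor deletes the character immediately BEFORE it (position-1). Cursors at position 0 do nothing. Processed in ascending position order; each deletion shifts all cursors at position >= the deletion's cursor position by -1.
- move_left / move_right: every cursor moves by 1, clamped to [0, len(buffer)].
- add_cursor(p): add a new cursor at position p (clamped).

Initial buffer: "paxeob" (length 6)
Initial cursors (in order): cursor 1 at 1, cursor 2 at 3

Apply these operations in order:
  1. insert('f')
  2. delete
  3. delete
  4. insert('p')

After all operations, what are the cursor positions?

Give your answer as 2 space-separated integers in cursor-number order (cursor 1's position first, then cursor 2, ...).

Answer: 1 3

Derivation:
After op 1 (insert('f')): buffer="pfaxfeob" (len 8), cursors c1@2 c2@5, authorship .1..2...
After op 2 (delete): buffer="paxeob" (len 6), cursors c1@1 c2@3, authorship ......
After op 3 (delete): buffer="aeob" (len 4), cursors c1@0 c2@1, authorship ....
After op 4 (insert('p')): buffer="papeob" (len 6), cursors c1@1 c2@3, authorship 1.2...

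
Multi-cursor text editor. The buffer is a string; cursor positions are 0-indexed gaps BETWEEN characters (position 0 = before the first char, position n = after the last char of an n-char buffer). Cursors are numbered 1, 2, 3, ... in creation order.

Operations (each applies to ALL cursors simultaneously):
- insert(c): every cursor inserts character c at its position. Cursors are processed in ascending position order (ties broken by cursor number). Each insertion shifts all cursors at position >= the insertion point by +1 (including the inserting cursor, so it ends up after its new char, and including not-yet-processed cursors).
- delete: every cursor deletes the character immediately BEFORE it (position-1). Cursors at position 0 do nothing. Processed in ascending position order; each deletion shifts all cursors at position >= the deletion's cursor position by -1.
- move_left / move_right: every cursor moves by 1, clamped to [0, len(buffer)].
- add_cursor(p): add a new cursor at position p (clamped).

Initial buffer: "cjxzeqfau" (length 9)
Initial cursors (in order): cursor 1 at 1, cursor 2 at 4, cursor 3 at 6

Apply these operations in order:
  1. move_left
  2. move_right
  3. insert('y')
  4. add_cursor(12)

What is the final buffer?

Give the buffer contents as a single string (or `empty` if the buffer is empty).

After op 1 (move_left): buffer="cjxzeqfau" (len 9), cursors c1@0 c2@3 c3@5, authorship .........
After op 2 (move_right): buffer="cjxzeqfau" (len 9), cursors c1@1 c2@4 c3@6, authorship .........
After op 3 (insert('y')): buffer="cyjxzyeqyfau" (len 12), cursors c1@2 c2@6 c3@9, authorship .1...2..3...
After op 4 (add_cursor(12)): buffer="cyjxzyeqyfau" (len 12), cursors c1@2 c2@6 c3@9 c4@12, authorship .1...2..3...

Answer: cyjxzyeqyfau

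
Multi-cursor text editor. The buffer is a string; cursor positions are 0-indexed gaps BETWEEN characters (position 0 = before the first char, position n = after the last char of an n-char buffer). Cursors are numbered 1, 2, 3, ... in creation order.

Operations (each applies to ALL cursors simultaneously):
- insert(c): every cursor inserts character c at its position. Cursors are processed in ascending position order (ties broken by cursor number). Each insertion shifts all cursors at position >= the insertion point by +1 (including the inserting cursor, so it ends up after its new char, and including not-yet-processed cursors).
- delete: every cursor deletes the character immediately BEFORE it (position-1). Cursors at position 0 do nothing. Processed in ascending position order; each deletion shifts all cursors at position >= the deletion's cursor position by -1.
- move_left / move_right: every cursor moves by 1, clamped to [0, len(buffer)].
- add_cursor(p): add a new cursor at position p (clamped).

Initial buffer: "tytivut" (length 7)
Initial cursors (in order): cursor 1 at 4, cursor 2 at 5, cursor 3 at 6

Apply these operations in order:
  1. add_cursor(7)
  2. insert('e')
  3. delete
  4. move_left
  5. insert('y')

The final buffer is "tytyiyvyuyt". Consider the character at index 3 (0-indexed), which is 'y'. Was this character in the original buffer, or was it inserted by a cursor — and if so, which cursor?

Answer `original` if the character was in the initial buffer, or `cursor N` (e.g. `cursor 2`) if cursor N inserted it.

After op 1 (add_cursor(7)): buffer="tytivut" (len 7), cursors c1@4 c2@5 c3@6 c4@7, authorship .......
After op 2 (insert('e')): buffer="tytieveuete" (len 11), cursors c1@5 c2@7 c3@9 c4@11, authorship ....1.2.3.4
After op 3 (delete): buffer="tytivut" (len 7), cursors c1@4 c2@5 c3@6 c4@7, authorship .......
After op 4 (move_left): buffer="tytivut" (len 7), cursors c1@3 c2@4 c3@5 c4@6, authorship .......
After op 5 (insert('y')): buffer="tytyiyvyuyt" (len 11), cursors c1@4 c2@6 c3@8 c4@10, authorship ...1.2.3.4.
Authorship (.=original, N=cursor N): . . . 1 . 2 . 3 . 4 .
Index 3: author = 1

Answer: cursor 1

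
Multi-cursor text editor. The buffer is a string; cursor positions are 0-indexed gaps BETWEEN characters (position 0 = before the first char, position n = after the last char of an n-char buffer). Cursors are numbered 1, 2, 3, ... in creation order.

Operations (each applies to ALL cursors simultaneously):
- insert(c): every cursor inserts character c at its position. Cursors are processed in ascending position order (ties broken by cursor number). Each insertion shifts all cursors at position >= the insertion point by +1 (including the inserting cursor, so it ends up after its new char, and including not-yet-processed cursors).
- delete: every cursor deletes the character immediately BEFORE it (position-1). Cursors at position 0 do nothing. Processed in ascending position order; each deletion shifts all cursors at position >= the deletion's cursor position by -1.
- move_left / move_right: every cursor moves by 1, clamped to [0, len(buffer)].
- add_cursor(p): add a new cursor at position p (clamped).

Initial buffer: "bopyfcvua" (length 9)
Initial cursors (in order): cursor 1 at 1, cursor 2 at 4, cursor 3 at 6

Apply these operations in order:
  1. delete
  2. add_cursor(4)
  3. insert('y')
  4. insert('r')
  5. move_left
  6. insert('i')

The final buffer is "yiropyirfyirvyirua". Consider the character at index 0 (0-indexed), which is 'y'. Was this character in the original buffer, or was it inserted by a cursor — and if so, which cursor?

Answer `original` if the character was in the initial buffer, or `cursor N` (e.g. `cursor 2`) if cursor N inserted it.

Answer: cursor 1

Derivation:
After op 1 (delete): buffer="opfvua" (len 6), cursors c1@0 c2@2 c3@3, authorship ......
After op 2 (add_cursor(4)): buffer="opfvua" (len 6), cursors c1@0 c2@2 c3@3 c4@4, authorship ......
After op 3 (insert('y')): buffer="yopyfyvyua" (len 10), cursors c1@1 c2@4 c3@6 c4@8, authorship 1..2.3.4..
After op 4 (insert('r')): buffer="yropyrfyrvyrua" (len 14), cursors c1@2 c2@6 c3@9 c4@12, authorship 11..22.33.44..
After op 5 (move_left): buffer="yropyrfyrvyrua" (len 14), cursors c1@1 c2@5 c3@8 c4@11, authorship 11..22.33.44..
After op 6 (insert('i')): buffer="yiropyirfyirvyirua" (len 18), cursors c1@2 c2@7 c3@11 c4@15, authorship 111..222.333.444..
Authorship (.=original, N=cursor N): 1 1 1 . . 2 2 2 . 3 3 3 . 4 4 4 . .
Index 0: author = 1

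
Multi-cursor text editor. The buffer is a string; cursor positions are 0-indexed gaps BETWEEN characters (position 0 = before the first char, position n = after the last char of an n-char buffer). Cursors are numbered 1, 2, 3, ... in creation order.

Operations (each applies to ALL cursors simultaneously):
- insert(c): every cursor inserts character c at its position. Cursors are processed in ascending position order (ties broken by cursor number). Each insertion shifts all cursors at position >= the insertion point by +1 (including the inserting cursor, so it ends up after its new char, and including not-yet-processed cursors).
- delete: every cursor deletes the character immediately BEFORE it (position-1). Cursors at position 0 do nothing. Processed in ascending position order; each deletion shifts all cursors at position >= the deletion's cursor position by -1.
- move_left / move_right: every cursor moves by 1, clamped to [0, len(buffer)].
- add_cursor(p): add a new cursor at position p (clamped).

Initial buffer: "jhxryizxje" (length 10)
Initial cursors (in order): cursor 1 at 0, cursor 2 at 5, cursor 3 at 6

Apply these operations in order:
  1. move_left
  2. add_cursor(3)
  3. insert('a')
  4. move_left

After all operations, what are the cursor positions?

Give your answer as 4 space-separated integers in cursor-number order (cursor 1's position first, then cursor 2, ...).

Answer: 0 6 8 4

Derivation:
After op 1 (move_left): buffer="jhxryizxje" (len 10), cursors c1@0 c2@4 c3@5, authorship ..........
After op 2 (add_cursor(3)): buffer="jhxryizxje" (len 10), cursors c1@0 c4@3 c2@4 c3@5, authorship ..........
After op 3 (insert('a')): buffer="ajhxarayaizxje" (len 14), cursors c1@1 c4@5 c2@7 c3@9, authorship 1...4.2.3.....
After op 4 (move_left): buffer="ajhxarayaizxje" (len 14), cursors c1@0 c4@4 c2@6 c3@8, authorship 1...4.2.3.....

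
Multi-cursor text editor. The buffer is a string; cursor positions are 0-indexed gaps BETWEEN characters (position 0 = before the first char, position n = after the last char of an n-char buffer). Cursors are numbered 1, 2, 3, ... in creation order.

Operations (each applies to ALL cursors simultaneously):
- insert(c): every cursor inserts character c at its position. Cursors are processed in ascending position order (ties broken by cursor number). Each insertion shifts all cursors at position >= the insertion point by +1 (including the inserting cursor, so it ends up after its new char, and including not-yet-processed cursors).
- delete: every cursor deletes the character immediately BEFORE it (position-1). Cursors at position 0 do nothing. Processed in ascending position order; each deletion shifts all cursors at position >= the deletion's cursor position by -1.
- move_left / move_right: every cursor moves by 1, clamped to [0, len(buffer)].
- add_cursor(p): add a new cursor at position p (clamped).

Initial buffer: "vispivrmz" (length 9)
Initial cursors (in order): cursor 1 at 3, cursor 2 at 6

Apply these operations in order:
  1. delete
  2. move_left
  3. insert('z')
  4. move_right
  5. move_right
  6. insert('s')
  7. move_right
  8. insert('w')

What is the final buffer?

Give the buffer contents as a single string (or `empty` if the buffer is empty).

Answer: vzipszwirsmwz

Derivation:
After op 1 (delete): buffer="vipirmz" (len 7), cursors c1@2 c2@4, authorship .......
After op 2 (move_left): buffer="vipirmz" (len 7), cursors c1@1 c2@3, authorship .......
After op 3 (insert('z')): buffer="vzipzirmz" (len 9), cursors c1@2 c2@5, authorship .1..2....
After op 4 (move_right): buffer="vzipzirmz" (len 9), cursors c1@3 c2@6, authorship .1..2....
After op 5 (move_right): buffer="vzipzirmz" (len 9), cursors c1@4 c2@7, authorship .1..2....
After op 6 (insert('s')): buffer="vzipszirsmz" (len 11), cursors c1@5 c2@9, authorship .1..12..2..
After op 7 (move_right): buffer="vzipszirsmz" (len 11), cursors c1@6 c2@10, authorship .1..12..2..
After op 8 (insert('w')): buffer="vzipszwirsmwz" (len 13), cursors c1@7 c2@12, authorship .1..121..2.2.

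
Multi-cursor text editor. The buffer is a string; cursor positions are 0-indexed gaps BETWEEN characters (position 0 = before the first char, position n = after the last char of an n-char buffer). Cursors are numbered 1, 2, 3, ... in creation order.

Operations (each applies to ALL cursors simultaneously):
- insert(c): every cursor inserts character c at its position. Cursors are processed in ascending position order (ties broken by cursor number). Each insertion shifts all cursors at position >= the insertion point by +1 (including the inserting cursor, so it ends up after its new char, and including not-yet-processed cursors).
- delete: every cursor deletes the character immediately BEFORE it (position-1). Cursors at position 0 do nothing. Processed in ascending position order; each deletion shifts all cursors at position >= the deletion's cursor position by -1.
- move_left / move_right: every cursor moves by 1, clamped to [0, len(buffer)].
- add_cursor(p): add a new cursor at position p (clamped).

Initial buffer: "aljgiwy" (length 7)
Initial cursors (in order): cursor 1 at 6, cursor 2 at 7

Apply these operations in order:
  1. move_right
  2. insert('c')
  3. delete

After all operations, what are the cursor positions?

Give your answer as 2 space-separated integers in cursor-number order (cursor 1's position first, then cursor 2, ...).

After op 1 (move_right): buffer="aljgiwy" (len 7), cursors c1@7 c2@7, authorship .......
After op 2 (insert('c')): buffer="aljgiwycc" (len 9), cursors c1@9 c2@9, authorship .......12
After op 3 (delete): buffer="aljgiwy" (len 7), cursors c1@7 c2@7, authorship .......

Answer: 7 7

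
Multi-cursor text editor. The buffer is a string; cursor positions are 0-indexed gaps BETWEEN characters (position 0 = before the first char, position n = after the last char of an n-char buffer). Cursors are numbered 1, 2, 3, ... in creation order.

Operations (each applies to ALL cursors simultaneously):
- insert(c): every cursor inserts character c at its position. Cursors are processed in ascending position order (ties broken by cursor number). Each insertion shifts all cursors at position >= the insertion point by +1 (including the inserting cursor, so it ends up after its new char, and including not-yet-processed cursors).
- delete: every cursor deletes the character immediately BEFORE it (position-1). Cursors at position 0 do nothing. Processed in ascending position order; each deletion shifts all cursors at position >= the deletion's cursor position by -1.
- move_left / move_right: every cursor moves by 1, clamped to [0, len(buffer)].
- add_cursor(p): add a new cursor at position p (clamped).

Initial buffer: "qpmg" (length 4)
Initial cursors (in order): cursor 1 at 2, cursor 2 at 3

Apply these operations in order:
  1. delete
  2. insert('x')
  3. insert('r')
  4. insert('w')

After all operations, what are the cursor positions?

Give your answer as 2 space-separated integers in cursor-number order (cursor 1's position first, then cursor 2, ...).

After op 1 (delete): buffer="qg" (len 2), cursors c1@1 c2@1, authorship ..
After op 2 (insert('x')): buffer="qxxg" (len 4), cursors c1@3 c2@3, authorship .12.
After op 3 (insert('r')): buffer="qxxrrg" (len 6), cursors c1@5 c2@5, authorship .1212.
After op 4 (insert('w')): buffer="qxxrrwwg" (len 8), cursors c1@7 c2@7, authorship .121212.

Answer: 7 7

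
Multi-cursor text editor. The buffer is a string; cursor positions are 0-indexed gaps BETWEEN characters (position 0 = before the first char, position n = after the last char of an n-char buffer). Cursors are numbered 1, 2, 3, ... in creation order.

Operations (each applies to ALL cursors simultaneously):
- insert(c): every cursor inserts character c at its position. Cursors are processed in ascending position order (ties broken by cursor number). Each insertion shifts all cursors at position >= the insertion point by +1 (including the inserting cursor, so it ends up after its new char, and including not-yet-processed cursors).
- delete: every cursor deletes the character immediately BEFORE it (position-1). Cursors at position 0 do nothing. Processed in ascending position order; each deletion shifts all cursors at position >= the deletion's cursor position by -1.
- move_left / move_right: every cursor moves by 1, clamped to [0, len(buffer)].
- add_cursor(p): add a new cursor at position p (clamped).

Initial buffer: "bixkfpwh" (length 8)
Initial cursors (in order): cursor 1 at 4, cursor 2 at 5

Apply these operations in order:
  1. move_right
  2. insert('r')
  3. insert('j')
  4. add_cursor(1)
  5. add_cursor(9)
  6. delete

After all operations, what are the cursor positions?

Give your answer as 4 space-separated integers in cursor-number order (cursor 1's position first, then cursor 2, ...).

After op 1 (move_right): buffer="bixkfpwh" (len 8), cursors c1@5 c2@6, authorship ........
After op 2 (insert('r')): buffer="bixkfrprwh" (len 10), cursors c1@6 c2@8, authorship .....1.2..
After op 3 (insert('j')): buffer="bixkfrjprjwh" (len 12), cursors c1@7 c2@10, authorship .....11.22..
After op 4 (add_cursor(1)): buffer="bixkfrjprjwh" (len 12), cursors c3@1 c1@7 c2@10, authorship .....11.22..
After op 5 (add_cursor(9)): buffer="bixkfrjprjwh" (len 12), cursors c3@1 c1@7 c4@9 c2@10, authorship .....11.22..
After op 6 (delete): buffer="ixkfrpwh" (len 8), cursors c3@0 c1@5 c2@6 c4@6, authorship ....1...

Answer: 5 6 0 6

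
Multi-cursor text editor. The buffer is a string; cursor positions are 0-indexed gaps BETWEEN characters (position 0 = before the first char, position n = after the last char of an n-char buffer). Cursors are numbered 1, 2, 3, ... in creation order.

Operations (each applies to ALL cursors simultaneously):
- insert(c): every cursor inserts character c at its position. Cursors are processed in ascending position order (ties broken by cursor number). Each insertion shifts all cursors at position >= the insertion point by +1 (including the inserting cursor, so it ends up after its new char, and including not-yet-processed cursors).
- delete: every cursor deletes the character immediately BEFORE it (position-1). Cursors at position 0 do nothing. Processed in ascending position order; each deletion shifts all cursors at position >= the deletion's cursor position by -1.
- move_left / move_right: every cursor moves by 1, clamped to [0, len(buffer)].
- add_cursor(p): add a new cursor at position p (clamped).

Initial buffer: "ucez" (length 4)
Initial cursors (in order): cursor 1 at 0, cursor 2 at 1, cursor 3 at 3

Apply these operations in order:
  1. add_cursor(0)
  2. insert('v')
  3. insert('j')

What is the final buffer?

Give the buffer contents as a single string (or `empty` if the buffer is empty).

After op 1 (add_cursor(0)): buffer="ucez" (len 4), cursors c1@0 c4@0 c2@1 c3@3, authorship ....
After op 2 (insert('v')): buffer="vvuvcevz" (len 8), cursors c1@2 c4@2 c2@4 c3@7, authorship 14.2..3.
After op 3 (insert('j')): buffer="vvjjuvjcevjz" (len 12), cursors c1@4 c4@4 c2@7 c3@11, authorship 1414.22..33.

Answer: vvjjuvjcevjz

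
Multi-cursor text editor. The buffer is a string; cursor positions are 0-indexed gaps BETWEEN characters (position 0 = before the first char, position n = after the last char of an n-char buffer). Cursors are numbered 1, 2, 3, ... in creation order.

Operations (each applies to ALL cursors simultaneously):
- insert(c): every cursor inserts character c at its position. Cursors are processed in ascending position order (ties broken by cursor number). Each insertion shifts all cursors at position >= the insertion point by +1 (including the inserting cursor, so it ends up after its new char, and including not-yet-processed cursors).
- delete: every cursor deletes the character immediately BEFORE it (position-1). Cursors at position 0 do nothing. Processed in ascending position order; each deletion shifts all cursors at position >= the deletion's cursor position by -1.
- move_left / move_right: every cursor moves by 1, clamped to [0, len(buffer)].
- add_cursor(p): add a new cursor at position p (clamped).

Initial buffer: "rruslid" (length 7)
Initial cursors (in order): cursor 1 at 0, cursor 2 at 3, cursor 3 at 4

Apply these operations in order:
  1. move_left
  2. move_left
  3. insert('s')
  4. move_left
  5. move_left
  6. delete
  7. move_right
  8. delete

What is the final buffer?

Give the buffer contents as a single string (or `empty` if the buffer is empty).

Answer: suslid

Derivation:
After op 1 (move_left): buffer="rruslid" (len 7), cursors c1@0 c2@2 c3@3, authorship .......
After op 2 (move_left): buffer="rruslid" (len 7), cursors c1@0 c2@1 c3@2, authorship .......
After op 3 (insert('s')): buffer="srsrsuslid" (len 10), cursors c1@1 c2@3 c3@5, authorship 1.2.3.....
After op 4 (move_left): buffer="srsrsuslid" (len 10), cursors c1@0 c2@2 c3@4, authorship 1.2.3.....
After op 5 (move_left): buffer="srsrsuslid" (len 10), cursors c1@0 c2@1 c3@3, authorship 1.2.3.....
After op 6 (delete): buffer="rrsuslid" (len 8), cursors c1@0 c2@0 c3@1, authorship ..3.....
After op 7 (move_right): buffer="rrsuslid" (len 8), cursors c1@1 c2@1 c3@2, authorship ..3.....
After op 8 (delete): buffer="suslid" (len 6), cursors c1@0 c2@0 c3@0, authorship 3.....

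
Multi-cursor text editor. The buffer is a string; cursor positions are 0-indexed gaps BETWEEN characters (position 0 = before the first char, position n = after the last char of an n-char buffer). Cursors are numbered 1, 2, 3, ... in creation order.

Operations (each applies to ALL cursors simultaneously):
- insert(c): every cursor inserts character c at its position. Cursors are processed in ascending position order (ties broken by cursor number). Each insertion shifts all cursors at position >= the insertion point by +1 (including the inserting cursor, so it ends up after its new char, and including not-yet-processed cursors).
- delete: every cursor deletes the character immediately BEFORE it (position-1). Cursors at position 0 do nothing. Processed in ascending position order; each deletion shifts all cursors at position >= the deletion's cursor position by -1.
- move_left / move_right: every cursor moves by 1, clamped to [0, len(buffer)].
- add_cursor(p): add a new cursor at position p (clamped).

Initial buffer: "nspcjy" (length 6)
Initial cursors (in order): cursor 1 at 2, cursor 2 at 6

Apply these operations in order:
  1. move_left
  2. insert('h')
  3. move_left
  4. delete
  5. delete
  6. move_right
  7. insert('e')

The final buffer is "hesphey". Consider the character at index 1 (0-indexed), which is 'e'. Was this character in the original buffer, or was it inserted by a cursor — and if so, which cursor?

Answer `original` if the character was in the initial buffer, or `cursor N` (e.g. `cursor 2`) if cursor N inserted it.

Answer: cursor 1

Derivation:
After op 1 (move_left): buffer="nspcjy" (len 6), cursors c1@1 c2@5, authorship ......
After op 2 (insert('h')): buffer="nhspcjhy" (len 8), cursors c1@2 c2@7, authorship .1....2.
After op 3 (move_left): buffer="nhspcjhy" (len 8), cursors c1@1 c2@6, authorship .1....2.
After op 4 (delete): buffer="hspchy" (len 6), cursors c1@0 c2@4, authorship 1...2.
After op 5 (delete): buffer="hsphy" (len 5), cursors c1@0 c2@3, authorship 1..2.
After op 6 (move_right): buffer="hsphy" (len 5), cursors c1@1 c2@4, authorship 1..2.
After op 7 (insert('e')): buffer="hesphey" (len 7), cursors c1@2 c2@6, authorship 11..22.
Authorship (.=original, N=cursor N): 1 1 . . 2 2 .
Index 1: author = 1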